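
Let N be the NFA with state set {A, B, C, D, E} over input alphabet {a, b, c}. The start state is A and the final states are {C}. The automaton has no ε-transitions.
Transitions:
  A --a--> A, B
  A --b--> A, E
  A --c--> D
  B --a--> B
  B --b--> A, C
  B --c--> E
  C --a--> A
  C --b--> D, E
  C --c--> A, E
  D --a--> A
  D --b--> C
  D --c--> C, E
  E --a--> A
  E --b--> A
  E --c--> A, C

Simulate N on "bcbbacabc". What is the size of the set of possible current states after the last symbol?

3

Start: {A}
read b: {A, E}
read c: {A, C, D}
read b: {A, C, D, E}
read b: {A, C, D, E}
read a: {A, B}
read c: {D, E}
read a: {A}
read b: {A, E}
read c: {A, C, D}
Final reachable set {A, C, D} has 3 states.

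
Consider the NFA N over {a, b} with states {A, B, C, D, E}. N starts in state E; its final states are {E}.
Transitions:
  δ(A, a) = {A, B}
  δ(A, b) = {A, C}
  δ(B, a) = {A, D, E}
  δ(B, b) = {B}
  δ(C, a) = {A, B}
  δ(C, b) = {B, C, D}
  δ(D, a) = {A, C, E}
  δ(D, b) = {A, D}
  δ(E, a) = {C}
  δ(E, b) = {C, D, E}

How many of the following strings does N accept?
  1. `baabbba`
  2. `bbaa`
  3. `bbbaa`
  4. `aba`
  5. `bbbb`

5

`baabbba`: accepted
`bbaa`: accepted
`bbbaa`: accepted
`aba`: accepted
`bbbb`: accepted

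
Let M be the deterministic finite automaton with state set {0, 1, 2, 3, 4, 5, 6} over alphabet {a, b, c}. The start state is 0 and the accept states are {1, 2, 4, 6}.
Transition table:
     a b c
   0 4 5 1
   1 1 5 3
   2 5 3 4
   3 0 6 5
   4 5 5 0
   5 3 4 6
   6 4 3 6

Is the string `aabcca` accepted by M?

accepted

0 --a--> 4
4 --a--> 5
5 --b--> 4
4 --c--> 0
0 --c--> 1
1 --a--> 1
End in state 1, which is an accepting state.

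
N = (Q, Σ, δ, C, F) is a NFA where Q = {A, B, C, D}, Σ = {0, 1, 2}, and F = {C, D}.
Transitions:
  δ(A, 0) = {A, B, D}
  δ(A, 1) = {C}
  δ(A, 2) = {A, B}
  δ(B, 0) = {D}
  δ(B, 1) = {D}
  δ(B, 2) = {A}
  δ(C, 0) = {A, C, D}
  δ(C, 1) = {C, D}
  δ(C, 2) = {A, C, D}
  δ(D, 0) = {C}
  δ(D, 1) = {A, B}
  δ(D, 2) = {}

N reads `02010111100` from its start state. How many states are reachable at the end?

Start: {C}
read 0: {A, C, D}
read 2: {A, B, C, D}
read 0: {A, B, C, D}
read 1: {A, B, C, D}
read 0: {A, B, C, D}
read 1: {A, B, C, D}
read 1: {A, B, C, D}
read 1: {A, B, C, D}
read 1: {A, B, C, D}
read 0: {A, B, C, D}
read 0: {A, B, C, D}
Final reachable set {A, B, C, D} has 4 states.

4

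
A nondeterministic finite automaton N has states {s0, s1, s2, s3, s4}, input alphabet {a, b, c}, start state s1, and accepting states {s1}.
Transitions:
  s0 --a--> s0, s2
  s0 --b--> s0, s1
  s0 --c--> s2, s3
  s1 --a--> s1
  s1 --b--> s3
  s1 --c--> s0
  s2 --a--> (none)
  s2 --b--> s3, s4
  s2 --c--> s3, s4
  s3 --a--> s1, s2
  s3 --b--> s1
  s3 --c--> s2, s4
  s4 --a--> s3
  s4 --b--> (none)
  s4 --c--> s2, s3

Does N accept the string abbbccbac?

rejected

Start: {s1}
read a: {s1}
read b: {s3}
read b: {s1}
read b: {s3}
read c: {s2, s4}
read c: {s2, s3, s4}
read b: {s1, s3, s4}
read a: {s1, s2, s3}
read c: {s0, s2, s3, s4}
Reachable ∩ accepting = {} — empty.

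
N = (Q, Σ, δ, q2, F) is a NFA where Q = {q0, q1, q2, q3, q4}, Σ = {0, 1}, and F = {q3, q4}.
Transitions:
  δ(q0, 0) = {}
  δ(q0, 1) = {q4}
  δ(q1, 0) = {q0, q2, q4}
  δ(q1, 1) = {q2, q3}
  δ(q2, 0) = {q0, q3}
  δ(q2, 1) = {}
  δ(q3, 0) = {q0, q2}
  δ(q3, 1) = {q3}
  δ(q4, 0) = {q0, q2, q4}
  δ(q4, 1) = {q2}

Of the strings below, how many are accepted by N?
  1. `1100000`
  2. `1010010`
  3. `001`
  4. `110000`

1

`1100000`: rejected
`1010010`: rejected
`001`: accepted
`110000`: rejected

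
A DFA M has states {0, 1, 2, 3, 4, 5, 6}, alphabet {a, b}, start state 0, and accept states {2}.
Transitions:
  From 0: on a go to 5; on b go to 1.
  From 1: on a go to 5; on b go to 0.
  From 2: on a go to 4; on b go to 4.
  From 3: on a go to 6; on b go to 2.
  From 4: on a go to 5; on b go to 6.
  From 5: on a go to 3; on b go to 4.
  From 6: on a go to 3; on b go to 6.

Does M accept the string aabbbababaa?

rejected

0 --a--> 5
5 --a--> 3
3 --b--> 2
2 --b--> 4
4 --b--> 6
6 --a--> 3
3 --b--> 2
2 --a--> 4
4 --b--> 6
6 --a--> 3
3 --a--> 6
End in state 6, which is not an accepting state.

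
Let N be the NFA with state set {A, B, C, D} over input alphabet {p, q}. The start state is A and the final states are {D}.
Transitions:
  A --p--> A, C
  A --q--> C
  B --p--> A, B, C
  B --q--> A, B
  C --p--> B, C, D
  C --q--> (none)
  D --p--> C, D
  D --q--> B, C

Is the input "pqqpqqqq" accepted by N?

Start: {A}
read p: {A, C}
read q: {C}
read q: {}
The reachable set is empty and stays empty for the remaining 5 symbols.
Reachable ∩ accepting = {} — empty.

rejected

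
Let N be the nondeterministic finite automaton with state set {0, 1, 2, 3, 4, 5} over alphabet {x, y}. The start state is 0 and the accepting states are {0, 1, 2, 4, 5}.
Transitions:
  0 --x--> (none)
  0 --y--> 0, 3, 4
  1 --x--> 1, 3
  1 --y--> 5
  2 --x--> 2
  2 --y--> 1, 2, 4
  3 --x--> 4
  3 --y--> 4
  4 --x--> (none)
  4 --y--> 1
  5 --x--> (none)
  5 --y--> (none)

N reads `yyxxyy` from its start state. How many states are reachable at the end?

Start: {0}
read y: {0, 3, 4}
read y: {0, 1, 3, 4}
read x: {1, 3, 4}
read x: {1, 3, 4}
read y: {1, 4, 5}
read y: {1, 5}
Final reachable set {1, 5} has 2 states.

2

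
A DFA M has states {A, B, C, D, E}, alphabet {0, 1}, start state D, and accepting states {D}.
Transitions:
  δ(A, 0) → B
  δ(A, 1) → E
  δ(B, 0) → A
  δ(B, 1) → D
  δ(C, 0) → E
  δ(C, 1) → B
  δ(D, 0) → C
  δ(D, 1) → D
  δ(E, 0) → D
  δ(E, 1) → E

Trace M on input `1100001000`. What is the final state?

A

D --1--> D
D --1--> D
D --0--> C
C --0--> E
E --0--> D
D --0--> C
C --1--> B
B --0--> A
A --0--> B
B --0--> A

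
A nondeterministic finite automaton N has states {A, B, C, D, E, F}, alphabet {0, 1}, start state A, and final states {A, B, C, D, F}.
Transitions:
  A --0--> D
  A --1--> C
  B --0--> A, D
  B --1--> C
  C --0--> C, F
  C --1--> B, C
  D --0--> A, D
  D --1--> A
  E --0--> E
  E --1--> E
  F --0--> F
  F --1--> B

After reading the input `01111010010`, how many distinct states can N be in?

Start: {A}
read 0: {D}
read 1: {A}
read 1: {C}
read 1: {B, C}
read 1: {B, C}
read 0: {A, C, D, F}
read 1: {A, B, C}
read 0: {A, C, D, F}
read 0: {A, C, D, F}
read 1: {A, B, C}
read 0: {A, C, D, F}
Final reachable set {A, C, D, F} has 4 states.

4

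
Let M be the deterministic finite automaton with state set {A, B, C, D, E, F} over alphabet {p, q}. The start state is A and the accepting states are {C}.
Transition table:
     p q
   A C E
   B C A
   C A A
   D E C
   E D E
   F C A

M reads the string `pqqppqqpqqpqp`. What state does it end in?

A --p--> C
C --q--> A
A --q--> E
E --p--> D
D --p--> E
E --q--> E
E --q--> E
E --p--> D
D --q--> C
C --q--> A
A --p--> C
C --q--> A
A --p--> C

C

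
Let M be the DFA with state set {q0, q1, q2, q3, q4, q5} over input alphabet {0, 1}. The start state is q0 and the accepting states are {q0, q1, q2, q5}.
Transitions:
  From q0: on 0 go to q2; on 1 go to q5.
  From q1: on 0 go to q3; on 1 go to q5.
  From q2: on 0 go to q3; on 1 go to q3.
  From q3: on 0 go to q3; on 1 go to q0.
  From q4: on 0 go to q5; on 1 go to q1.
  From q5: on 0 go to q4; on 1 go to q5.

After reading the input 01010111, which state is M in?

q5

q0 --0--> q2
q2 --1--> q3
q3 --0--> q3
q3 --1--> q0
q0 --0--> q2
q2 --1--> q3
q3 --1--> q0
q0 --1--> q5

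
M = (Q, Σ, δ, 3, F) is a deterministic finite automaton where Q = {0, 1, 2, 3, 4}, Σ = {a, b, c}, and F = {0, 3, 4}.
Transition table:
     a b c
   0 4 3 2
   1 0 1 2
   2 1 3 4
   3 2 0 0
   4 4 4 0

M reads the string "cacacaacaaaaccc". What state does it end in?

3 --c--> 0
0 --a--> 4
4 --c--> 0
0 --a--> 4
4 --c--> 0
0 --a--> 4
4 --a--> 4
4 --c--> 0
0 --a--> 4
4 --a--> 4
4 --a--> 4
4 --a--> 4
4 --c--> 0
0 --c--> 2
2 --c--> 4

4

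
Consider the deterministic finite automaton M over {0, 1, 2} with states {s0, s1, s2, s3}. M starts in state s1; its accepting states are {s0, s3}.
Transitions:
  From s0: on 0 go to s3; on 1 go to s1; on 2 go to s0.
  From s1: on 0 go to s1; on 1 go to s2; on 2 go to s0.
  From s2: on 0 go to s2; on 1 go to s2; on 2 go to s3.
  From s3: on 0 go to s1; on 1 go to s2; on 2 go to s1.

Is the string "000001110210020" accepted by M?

rejected

s1 --0--> s1
s1 --0--> s1
s1 --0--> s1
s1 --0--> s1
s1 --0--> s1
s1 --1--> s2
s2 --1--> s2
s2 --1--> s2
s2 --0--> s2
s2 --2--> s3
s3 --1--> s2
s2 --0--> s2
s2 --0--> s2
s2 --2--> s3
s3 --0--> s1
End in state s1, which is not an accepting state.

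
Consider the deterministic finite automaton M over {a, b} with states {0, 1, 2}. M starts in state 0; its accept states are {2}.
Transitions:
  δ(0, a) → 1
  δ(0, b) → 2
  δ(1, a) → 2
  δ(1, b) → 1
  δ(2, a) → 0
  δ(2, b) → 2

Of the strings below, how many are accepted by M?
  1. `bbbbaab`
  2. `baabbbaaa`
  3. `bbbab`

1

`bbbbaab`: rejected
`baabbbaaa`: rejected
`bbbab`: accepted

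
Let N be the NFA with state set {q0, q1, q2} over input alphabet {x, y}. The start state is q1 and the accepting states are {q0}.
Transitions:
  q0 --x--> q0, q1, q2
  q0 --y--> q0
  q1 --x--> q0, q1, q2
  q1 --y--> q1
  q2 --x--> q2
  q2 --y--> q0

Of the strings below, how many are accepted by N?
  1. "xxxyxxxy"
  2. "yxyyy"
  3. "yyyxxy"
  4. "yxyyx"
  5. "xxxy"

"xxxyxxxy": accepted
"yxyyy": accepted
"yyyxxy": accepted
"yxyyx": accepted
"xxxy": accepted

5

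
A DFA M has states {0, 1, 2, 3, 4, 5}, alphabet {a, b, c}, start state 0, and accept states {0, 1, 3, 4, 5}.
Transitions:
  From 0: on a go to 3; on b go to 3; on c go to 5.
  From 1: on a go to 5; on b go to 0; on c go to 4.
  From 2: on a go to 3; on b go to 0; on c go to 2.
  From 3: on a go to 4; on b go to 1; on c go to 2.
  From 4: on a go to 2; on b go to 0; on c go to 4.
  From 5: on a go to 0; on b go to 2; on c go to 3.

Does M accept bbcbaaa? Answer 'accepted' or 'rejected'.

rejected

0 --b--> 3
3 --b--> 1
1 --c--> 4
4 --b--> 0
0 --a--> 3
3 --a--> 4
4 --a--> 2
End in state 2, which is not an accepting state.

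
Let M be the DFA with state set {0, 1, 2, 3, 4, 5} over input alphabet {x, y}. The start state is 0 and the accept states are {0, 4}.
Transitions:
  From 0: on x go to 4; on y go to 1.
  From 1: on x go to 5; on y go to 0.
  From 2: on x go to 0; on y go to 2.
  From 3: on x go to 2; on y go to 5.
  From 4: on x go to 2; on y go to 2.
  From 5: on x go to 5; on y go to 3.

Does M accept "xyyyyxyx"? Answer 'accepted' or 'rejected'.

0 --x--> 4
4 --y--> 2
2 --y--> 2
2 --y--> 2
2 --y--> 2
2 --x--> 0
0 --y--> 1
1 --x--> 5
End in state 5, which is not an accepting state.

rejected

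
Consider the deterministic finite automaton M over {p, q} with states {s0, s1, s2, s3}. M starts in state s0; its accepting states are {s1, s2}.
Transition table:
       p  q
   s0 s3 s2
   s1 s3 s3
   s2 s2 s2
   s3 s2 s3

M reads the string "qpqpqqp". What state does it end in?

s0 --q--> s2
s2 --p--> s2
s2 --q--> s2
s2 --p--> s2
s2 --q--> s2
s2 --q--> s2
s2 --p--> s2

s2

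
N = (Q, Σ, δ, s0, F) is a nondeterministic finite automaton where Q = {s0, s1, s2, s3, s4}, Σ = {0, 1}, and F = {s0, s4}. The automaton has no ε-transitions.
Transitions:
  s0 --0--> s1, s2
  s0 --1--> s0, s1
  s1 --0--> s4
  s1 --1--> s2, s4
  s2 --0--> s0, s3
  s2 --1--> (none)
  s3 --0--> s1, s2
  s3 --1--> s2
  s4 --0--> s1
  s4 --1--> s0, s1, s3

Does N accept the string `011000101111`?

Start: {s0}
read 0: {s1, s2}
read 1: {s2, s4}
read 1: {s0, s1, s3}
read 0: {s1, s2, s4}
read 0: {s0, s1, s3, s4}
read 0: {s1, s2, s4}
read 1: {s0, s1, s2, s3, s4}
read 0: {s0, s1, s2, s3, s4}
read 1: {s0, s1, s2, s3, s4}
read 1: {s0, s1, s2, s3, s4}
read 1: {s0, s1, s2, s3, s4}
read 1: {s0, s1, s2, s3, s4}
Reachable ∩ accepting = {s0, s4} — nonempty.

accepted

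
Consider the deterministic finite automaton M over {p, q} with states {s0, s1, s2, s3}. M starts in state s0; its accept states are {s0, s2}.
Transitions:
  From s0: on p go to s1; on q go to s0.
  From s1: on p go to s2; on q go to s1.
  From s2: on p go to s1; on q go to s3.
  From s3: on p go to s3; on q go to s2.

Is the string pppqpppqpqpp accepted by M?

s0 --p--> s1
s1 --p--> s2
s2 --p--> s1
s1 --q--> s1
s1 --p--> s2
s2 --p--> s1
s1 --p--> s2
s2 --q--> s3
s3 --p--> s3
s3 --q--> s2
s2 --p--> s1
s1 --p--> s2
End in state s2, which is an accepting state.

accepted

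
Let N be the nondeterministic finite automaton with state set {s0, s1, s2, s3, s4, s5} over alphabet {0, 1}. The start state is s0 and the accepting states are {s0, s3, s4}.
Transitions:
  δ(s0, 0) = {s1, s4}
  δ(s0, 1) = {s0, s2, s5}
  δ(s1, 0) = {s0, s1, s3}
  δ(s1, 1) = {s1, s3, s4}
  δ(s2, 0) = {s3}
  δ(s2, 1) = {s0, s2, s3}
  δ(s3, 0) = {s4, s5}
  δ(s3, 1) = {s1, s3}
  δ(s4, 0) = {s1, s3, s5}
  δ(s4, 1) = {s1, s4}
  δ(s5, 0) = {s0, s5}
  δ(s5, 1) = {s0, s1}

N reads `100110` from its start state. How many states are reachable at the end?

Start: {s0}
read 1: {s0, s2, s5}
read 0: {s0, s1, s3, s4, s5}
read 0: {s0, s1, s3, s4, s5}
read 1: {s0, s1, s2, s3, s4, s5}
read 1: {s0, s1, s2, s3, s4, s5}
read 0: {s0, s1, s3, s4, s5}
Final reachable set {s0, s1, s3, s4, s5} has 5 states.

5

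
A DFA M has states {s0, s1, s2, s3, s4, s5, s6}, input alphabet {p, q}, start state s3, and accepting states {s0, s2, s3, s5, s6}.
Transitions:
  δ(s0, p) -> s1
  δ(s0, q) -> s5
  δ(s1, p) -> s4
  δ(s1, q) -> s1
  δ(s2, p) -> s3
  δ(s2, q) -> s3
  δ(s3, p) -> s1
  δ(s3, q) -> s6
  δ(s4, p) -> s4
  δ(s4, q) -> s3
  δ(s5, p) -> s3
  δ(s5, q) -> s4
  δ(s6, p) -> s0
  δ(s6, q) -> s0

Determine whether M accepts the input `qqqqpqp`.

s3 --q--> s6
s6 --q--> s0
s0 --q--> s5
s5 --q--> s4
s4 --p--> s4
s4 --q--> s3
s3 --p--> s1
End in state s1, which is not an accepting state.

rejected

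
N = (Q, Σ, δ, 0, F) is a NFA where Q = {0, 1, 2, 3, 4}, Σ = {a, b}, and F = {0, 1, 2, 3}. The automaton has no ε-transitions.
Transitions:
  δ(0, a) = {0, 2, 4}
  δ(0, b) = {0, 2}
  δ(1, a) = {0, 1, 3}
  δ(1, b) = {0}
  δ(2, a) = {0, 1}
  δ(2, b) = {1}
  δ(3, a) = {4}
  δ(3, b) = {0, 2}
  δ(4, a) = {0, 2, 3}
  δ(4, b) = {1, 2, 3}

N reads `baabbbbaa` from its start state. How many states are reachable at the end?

Start: {0}
read b: {0, 2}
read a: {0, 1, 2, 4}
read a: {0, 1, 2, 3, 4}
read b: {0, 1, 2, 3}
read b: {0, 1, 2}
read b: {0, 1, 2}
read b: {0, 1, 2}
read a: {0, 1, 2, 3, 4}
read a: {0, 1, 2, 3, 4}
Final reachable set {0, 1, 2, 3, 4} has 5 states.

5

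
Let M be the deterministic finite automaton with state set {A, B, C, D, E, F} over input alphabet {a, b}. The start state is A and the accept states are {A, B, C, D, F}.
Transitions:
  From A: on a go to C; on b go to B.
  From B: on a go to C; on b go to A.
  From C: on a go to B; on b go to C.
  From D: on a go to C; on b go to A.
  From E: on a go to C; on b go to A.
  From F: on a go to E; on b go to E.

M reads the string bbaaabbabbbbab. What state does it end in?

C

A --b--> B
B --b--> A
A --a--> C
C --a--> B
B --a--> C
C --b--> C
C --b--> C
C --a--> B
B --b--> A
A --b--> B
B --b--> A
A --b--> B
B --a--> C
C --b--> C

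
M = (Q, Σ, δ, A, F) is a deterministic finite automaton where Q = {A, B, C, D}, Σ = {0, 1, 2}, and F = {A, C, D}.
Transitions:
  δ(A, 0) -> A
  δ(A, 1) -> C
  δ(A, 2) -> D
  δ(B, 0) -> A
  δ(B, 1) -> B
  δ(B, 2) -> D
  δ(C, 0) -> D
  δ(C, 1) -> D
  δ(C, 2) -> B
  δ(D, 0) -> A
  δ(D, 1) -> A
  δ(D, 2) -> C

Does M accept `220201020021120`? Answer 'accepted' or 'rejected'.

A --2--> D
D --2--> C
C --0--> D
D --2--> C
C --0--> D
D --1--> A
A --0--> A
A --2--> D
D --0--> A
A --0--> A
A --2--> D
D --1--> A
A --1--> C
C --2--> B
B --0--> A
End in state A, which is an accepting state.

accepted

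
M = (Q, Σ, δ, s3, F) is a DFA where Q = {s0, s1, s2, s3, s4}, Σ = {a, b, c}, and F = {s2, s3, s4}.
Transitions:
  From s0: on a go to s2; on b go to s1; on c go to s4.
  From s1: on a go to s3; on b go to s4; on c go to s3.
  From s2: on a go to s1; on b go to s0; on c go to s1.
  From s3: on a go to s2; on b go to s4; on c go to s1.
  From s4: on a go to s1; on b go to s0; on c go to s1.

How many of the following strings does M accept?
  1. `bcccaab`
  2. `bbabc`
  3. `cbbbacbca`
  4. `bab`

3

`bcccaab`: rejected
`bbabc`: accepted
`cbbbacbca`: accepted
`bab`: accepted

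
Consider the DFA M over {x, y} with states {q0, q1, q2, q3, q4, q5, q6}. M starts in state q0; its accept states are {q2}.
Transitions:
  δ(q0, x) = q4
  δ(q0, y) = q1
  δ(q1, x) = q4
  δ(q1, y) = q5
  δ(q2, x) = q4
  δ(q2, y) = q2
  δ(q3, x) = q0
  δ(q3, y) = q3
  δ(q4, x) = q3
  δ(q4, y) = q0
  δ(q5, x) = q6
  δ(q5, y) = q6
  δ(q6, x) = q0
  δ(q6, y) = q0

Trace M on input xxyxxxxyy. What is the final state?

q0 --x--> q4
q4 --x--> q3
q3 --y--> q3
q3 --x--> q0
q0 --x--> q4
q4 --x--> q3
q3 --x--> q0
q0 --y--> q1
q1 --y--> q5

q5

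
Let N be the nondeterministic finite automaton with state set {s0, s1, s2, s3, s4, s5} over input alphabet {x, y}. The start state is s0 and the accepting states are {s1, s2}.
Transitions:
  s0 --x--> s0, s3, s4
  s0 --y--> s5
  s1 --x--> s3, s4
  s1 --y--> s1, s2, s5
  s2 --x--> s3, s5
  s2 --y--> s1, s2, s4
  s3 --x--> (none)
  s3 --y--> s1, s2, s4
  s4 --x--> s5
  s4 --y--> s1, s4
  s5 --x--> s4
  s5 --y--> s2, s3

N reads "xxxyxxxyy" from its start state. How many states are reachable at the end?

Start: {s0}
read x: {s0, s3, s4}
read x: {s0, s3, s4, s5}
read x: {s0, s3, s4, s5}
read y: {s1, s2, s3, s4, s5}
read x: {s3, s4, s5}
read x: {s4, s5}
read x: {s4, s5}
read y: {s1, s2, s3, s4}
read y: {s1, s2, s4, s5}
Final reachable set {s1, s2, s4, s5} has 4 states.

4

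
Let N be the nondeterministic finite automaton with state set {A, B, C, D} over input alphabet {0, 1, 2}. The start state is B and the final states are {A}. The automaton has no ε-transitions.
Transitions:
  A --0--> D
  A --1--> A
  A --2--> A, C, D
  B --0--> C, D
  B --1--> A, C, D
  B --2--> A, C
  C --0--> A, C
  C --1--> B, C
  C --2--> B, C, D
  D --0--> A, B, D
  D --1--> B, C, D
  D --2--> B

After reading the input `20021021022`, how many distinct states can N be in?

Start: {B}
read 2: {A, C}
read 0: {A, C, D}
read 0: {A, B, C, D}
read 2: {A, B, C, D}
read 1: {A, B, C, D}
read 0: {A, B, C, D}
read 2: {A, B, C, D}
read 1: {A, B, C, D}
read 0: {A, B, C, D}
read 2: {A, B, C, D}
read 2: {A, B, C, D}
Final reachable set {A, B, C, D} has 4 states.

4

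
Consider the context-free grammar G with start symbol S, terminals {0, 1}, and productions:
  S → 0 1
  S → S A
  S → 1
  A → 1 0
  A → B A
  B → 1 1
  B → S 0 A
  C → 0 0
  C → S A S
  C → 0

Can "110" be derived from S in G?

yes

S ⇒ SA ⇒ 1A ⇒ 110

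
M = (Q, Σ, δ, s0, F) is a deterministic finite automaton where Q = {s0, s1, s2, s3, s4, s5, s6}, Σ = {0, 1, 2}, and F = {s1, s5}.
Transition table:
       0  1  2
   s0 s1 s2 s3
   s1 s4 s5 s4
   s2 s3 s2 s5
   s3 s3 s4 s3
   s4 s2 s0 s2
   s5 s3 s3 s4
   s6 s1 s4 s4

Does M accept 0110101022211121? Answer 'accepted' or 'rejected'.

rejected

s0 --0--> s1
s1 --1--> s5
s5 --1--> s3
s3 --0--> s3
s3 --1--> s4
s4 --0--> s2
s2 --1--> s2
s2 --0--> s3
s3 --2--> s3
s3 --2--> s3
s3 --2--> s3
s3 --1--> s4
s4 --1--> s0
s0 --1--> s2
s2 --2--> s5
s5 --1--> s3
End in state s3, which is not an accepting state.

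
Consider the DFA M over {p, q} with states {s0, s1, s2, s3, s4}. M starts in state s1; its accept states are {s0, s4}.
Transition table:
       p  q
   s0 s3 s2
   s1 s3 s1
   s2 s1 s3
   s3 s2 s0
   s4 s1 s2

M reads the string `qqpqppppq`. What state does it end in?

s0

s1 --q--> s1
s1 --q--> s1
s1 --p--> s3
s3 --q--> s0
s0 --p--> s3
s3 --p--> s2
s2 --p--> s1
s1 --p--> s3
s3 --q--> s0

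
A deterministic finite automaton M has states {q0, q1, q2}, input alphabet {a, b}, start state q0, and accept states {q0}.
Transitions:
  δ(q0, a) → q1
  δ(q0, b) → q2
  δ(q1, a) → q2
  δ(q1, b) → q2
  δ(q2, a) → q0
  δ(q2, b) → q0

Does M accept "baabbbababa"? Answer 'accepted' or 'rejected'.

accepted

q0 --b--> q2
q2 --a--> q0
q0 --a--> q1
q1 --b--> q2
q2 --b--> q0
q0 --b--> q2
q2 --a--> q0
q0 --b--> q2
q2 --a--> q0
q0 --b--> q2
q2 --a--> q0
End in state q0, which is an accepting state.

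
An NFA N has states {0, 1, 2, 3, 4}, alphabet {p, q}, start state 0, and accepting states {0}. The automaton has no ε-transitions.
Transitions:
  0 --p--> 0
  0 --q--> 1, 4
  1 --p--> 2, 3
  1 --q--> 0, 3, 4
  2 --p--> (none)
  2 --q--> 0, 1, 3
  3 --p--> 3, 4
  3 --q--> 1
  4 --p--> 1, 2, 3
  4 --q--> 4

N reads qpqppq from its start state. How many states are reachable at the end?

Start: {0}
read q: {1, 4}
read p: {1, 2, 3}
read q: {0, 1, 3, 4}
read p: {0, 1, 2, 3, 4}
read p: {0, 1, 2, 3, 4}
read q: {0, 1, 3, 4}
Final reachable set {0, 1, 3, 4} has 4 states.

4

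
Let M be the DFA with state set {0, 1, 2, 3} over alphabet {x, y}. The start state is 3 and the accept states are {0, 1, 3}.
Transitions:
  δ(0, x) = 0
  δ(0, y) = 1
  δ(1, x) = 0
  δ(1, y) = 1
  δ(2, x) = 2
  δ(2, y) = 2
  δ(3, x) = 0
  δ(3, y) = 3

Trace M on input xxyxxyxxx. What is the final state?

0

3 --x--> 0
0 --x--> 0
0 --y--> 1
1 --x--> 0
0 --x--> 0
0 --y--> 1
1 --x--> 0
0 --x--> 0
0 --x--> 0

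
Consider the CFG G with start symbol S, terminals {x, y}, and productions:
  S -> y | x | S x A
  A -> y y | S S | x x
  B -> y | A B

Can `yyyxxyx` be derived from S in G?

no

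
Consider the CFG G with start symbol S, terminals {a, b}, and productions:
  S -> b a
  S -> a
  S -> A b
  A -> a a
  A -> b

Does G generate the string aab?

S ⇒ Ab ⇒ aab

yes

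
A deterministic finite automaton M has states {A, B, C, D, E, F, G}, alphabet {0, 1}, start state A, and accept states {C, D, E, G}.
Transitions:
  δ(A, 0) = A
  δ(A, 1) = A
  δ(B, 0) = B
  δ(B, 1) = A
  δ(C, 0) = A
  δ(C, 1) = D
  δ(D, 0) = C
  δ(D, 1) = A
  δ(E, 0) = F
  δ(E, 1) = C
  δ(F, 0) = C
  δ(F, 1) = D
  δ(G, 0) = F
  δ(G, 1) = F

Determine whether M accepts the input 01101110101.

A --0--> A
A --1--> A
A --1--> A
A --0--> A
A --1--> A
A --1--> A
A --1--> A
A --0--> A
A --1--> A
A --0--> A
A --1--> A
End in state A, which is not an accepting state.

rejected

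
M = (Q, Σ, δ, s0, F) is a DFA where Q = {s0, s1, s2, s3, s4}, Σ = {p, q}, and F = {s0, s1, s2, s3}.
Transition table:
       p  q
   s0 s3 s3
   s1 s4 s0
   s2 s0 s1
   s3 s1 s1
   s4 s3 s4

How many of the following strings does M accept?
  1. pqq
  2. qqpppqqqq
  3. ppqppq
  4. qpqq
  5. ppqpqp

pqq: accepted
qqpppqqqq: accepted
ppqppq: accepted
qpqq: accepted
ppqpqp: rejected

4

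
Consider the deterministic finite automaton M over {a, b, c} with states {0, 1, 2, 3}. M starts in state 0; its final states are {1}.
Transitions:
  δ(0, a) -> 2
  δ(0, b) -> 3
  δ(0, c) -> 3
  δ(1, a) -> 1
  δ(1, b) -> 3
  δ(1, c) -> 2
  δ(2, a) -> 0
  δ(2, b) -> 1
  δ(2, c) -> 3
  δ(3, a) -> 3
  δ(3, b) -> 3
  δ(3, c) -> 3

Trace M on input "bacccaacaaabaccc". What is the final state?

3

0 --b--> 3
3 --a--> 3
3 --c--> 3
3 --c--> 3
3 --c--> 3
3 --a--> 3
3 --a--> 3
3 --c--> 3
3 --a--> 3
3 --a--> 3
3 --a--> 3
3 --b--> 3
3 --a--> 3
3 --c--> 3
3 --c--> 3
3 --c--> 3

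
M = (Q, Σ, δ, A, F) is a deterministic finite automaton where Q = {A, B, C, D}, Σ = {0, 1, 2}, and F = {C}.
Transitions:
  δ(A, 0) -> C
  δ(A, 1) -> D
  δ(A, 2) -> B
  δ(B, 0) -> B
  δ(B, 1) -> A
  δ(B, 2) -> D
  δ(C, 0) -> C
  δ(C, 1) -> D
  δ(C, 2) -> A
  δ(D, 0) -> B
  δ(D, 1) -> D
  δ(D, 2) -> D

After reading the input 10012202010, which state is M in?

C

A --1--> D
D --0--> B
B --0--> B
B --1--> A
A --2--> B
B --2--> D
D --0--> B
B --2--> D
D --0--> B
B --1--> A
A --0--> C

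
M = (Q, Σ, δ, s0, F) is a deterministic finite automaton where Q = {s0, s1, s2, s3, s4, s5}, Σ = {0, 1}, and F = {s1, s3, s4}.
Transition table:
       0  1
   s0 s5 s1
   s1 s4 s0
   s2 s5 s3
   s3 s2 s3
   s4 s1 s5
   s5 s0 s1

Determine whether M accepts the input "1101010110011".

rejected

s0 --1--> s1
s1 --1--> s0
s0 --0--> s5
s5 --1--> s1
s1 --0--> s4
s4 --1--> s5
s5 --0--> s0
s0 --1--> s1
s1 --1--> s0
s0 --0--> s5
s5 --0--> s0
s0 --1--> s1
s1 --1--> s0
End in state s0, which is not an accepting state.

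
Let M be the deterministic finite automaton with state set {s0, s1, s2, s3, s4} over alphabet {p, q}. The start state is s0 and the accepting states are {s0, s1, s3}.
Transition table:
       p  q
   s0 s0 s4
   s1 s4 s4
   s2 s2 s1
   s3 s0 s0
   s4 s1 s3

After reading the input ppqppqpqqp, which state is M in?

s0 --p--> s0
s0 --p--> s0
s0 --q--> s4
s4 --p--> s1
s1 --p--> s4
s4 --q--> s3
s3 --p--> s0
s0 --q--> s4
s4 --q--> s3
s3 --p--> s0

s0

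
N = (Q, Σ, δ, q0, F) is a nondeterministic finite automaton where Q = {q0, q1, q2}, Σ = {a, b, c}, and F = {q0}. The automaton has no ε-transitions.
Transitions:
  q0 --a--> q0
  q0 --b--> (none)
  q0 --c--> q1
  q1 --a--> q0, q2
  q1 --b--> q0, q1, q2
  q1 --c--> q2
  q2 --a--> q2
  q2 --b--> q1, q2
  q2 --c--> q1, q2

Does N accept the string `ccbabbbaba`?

Start: {q0}
read c: {q1}
read c: {q2}
read b: {q1, q2}
read a: {q0, q2}
read b: {q1, q2}
read b: {q0, q1, q2}
read b: {q0, q1, q2}
read a: {q0, q2}
read b: {q1, q2}
read a: {q0, q2}
Reachable ∩ accepting = {q0} — nonempty.

accepted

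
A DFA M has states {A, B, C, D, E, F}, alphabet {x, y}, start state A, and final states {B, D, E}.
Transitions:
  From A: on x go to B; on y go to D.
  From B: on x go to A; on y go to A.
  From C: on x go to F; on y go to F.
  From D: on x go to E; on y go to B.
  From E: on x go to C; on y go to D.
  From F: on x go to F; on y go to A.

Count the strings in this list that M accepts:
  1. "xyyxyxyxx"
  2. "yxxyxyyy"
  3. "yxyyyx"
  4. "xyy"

3

"xyyxyxyxx": rejected
"yxxyxyyy": accepted
"yxyyyx": accepted
"xyy": accepted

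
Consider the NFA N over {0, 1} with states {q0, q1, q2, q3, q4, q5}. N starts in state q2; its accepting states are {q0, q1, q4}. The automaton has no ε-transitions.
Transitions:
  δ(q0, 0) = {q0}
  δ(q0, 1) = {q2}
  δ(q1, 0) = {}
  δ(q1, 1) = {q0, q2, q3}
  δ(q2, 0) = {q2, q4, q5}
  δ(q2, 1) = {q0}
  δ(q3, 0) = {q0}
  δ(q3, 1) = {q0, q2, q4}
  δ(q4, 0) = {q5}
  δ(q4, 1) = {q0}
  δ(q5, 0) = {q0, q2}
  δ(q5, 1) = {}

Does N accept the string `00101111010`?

accepted

Start: {q2}
read 0: {q2, q4, q5}
read 0: {q0, q2, q4, q5}
read 1: {q0, q2}
read 0: {q0, q2, q4, q5}
read 1: {q0, q2}
read 1: {q0, q2}
read 1: {q0, q2}
read 1: {q0, q2}
read 0: {q0, q2, q4, q5}
read 1: {q0, q2}
read 0: {q0, q2, q4, q5}
Reachable ∩ accepting = {q0, q4} — nonempty.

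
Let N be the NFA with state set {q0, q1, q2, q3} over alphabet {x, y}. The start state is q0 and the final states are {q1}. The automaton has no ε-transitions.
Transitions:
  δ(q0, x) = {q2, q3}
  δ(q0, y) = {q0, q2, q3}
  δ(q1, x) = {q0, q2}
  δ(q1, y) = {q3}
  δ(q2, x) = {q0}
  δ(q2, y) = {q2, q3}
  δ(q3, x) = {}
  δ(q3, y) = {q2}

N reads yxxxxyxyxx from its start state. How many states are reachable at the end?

Start: {q0}
read y: {q0, q2, q3}
read x: {q0, q2, q3}
read x: {q0, q2, q3}
read x: {q0, q2, q3}
read x: {q0, q2, q3}
read y: {q0, q2, q3}
read x: {q0, q2, q3}
read y: {q0, q2, q3}
read x: {q0, q2, q3}
read x: {q0, q2, q3}
Final reachable set {q0, q2, q3} has 3 states.

3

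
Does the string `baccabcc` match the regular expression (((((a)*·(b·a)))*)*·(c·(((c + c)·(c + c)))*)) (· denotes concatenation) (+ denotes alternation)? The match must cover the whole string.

No split of baccabcc into u·v has ((((a)*·(b·a)))*)* matching u and (c·(((c+c)·(c+c)))*) matching v.

no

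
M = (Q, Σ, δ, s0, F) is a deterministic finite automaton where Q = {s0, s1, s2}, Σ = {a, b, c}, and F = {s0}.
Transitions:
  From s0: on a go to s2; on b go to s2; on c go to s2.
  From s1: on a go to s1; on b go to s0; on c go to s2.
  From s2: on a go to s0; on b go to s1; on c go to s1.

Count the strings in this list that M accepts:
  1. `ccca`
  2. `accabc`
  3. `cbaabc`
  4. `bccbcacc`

1

`ccca`: accepted
`accabc`: rejected
`cbaabc`: rejected
`bccbcacc`: rejected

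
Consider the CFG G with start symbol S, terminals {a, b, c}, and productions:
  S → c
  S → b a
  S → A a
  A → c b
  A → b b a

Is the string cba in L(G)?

yes

S ⇒ Aa ⇒ cba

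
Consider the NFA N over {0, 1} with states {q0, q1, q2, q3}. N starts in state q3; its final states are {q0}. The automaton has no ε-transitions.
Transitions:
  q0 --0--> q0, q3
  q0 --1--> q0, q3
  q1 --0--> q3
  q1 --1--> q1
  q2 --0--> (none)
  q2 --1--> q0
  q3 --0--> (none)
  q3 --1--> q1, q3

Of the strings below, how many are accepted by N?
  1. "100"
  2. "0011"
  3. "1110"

0

"100": rejected
"0011": rejected
"1110": rejected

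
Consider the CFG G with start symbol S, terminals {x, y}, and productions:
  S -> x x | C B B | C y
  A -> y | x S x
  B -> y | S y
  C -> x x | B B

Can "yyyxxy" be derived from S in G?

yes

S ⇒ CBB ⇒ BBBB ⇒ yBBB ⇒ yyBB ⇒ yyyB ⇒ yyySy ⇒ yyyxxy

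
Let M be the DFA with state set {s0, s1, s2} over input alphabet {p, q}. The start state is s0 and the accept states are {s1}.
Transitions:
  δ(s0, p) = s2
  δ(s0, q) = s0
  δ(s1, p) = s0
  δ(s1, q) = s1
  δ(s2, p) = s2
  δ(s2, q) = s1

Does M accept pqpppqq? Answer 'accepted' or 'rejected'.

s0 --p--> s2
s2 --q--> s1
s1 --p--> s0
s0 --p--> s2
s2 --p--> s2
s2 --q--> s1
s1 --q--> s1
End in state s1, which is an accepting state.

accepted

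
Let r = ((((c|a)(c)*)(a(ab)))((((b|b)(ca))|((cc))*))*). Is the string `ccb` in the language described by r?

No split of ccb into u·v has (((c|a)(c)*)(a(ab))) matching u and ((((b|b)(ca))|((cc))*))* matching v.

no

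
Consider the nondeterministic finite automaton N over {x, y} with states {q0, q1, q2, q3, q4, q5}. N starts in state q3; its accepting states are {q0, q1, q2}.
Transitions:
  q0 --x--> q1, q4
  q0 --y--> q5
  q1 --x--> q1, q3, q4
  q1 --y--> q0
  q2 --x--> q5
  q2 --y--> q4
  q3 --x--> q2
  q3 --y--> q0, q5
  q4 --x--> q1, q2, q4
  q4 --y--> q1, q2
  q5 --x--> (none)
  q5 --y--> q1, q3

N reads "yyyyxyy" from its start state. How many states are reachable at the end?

Start: {q3}
read y: {q0, q5}
read y: {q1, q3, q5}
read y: {q0, q1, q3, q5}
read y: {q0, q1, q3, q5}
read x: {q1, q2, q3, q4}
read y: {q0, q1, q2, q4, q5}
read y: {q0, q1, q2, q3, q4, q5}
Final reachable set {q0, q1, q2, q3, q4, q5} has 6 states.

6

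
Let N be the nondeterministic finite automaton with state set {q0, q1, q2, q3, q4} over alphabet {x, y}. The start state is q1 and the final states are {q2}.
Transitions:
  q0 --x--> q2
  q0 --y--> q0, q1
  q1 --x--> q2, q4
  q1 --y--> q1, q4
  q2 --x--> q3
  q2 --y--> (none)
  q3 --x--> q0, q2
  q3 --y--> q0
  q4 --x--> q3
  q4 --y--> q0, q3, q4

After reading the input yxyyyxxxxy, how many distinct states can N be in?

2

Start: {q1}
read y: {q1, q4}
read x: {q2, q3, q4}
read y: {q0, q3, q4}
read y: {q0, q1, q3, q4}
read y: {q0, q1, q3, q4}
read x: {q0, q2, q3, q4}
read x: {q0, q2, q3}
read x: {q0, q2, q3}
read x: {q0, q2, q3}
read y: {q0, q1}
Final reachable set {q0, q1} has 2 states.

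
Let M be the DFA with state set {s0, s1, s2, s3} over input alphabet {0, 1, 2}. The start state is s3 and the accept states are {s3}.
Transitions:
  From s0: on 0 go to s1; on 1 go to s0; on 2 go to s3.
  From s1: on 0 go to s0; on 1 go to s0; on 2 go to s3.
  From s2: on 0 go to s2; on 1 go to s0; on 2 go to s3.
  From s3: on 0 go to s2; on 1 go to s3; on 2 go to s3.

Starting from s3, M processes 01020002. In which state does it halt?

s3 --0--> s2
s2 --1--> s0
s0 --0--> s1
s1 --2--> s3
s3 --0--> s2
s2 --0--> s2
s2 --0--> s2
s2 --2--> s3

s3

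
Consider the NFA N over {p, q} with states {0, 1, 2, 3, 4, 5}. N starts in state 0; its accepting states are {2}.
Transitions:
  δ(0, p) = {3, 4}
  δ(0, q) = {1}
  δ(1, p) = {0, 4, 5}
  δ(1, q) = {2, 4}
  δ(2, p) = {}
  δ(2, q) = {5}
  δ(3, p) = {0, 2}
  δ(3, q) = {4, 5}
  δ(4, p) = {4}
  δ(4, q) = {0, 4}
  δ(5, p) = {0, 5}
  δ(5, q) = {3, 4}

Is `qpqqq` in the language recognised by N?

accepted

Start: {0}
read q: {1}
read p: {0, 4, 5}
read q: {0, 1, 3, 4}
read q: {0, 1, 2, 4, 5}
read q: {0, 1, 2, 3, 4, 5}
Reachable ∩ accepting = {2} — nonempty.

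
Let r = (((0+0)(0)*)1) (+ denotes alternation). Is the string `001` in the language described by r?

Split as 00·1: ((0+0)(0)*) matches 00 and 1 matches 1.

yes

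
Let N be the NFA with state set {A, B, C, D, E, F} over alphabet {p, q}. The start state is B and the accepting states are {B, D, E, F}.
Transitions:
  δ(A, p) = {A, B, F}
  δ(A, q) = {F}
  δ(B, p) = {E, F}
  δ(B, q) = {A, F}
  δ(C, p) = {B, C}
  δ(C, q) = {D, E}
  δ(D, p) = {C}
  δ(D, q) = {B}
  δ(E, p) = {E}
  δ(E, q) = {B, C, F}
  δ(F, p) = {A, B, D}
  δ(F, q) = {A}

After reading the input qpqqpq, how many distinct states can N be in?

Start: {B}
read q: {A, F}
read p: {A, B, D, F}
read q: {A, B, F}
read q: {A, F}
read p: {A, B, D, F}
read q: {A, B, F}
Final reachable set {A, B, F} has 3 states.

3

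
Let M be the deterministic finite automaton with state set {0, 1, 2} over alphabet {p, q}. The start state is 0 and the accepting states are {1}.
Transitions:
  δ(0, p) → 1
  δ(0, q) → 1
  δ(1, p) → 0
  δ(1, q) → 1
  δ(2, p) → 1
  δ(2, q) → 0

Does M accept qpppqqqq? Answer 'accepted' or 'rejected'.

0 --q--> 1
1 --p--> 0
0 --p--> 1
1 --p--> 0
0 --q--> 1
1 --q--> 1
1 --q--> 1
1 --q--> 1
End in state 1, which is an accepting state.

accepted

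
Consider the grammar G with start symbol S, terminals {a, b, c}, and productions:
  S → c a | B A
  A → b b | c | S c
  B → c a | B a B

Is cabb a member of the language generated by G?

S ⇒ BA ⇒ caA ⇒ cabb

yes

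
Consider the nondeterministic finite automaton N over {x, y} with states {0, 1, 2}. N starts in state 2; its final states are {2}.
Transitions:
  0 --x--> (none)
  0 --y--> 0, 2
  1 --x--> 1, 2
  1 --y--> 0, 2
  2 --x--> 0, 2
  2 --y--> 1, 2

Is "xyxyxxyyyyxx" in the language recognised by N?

accepted

Start: {2}
read x: {0, 2}
read y: {0, 1, 2}
read x: {0, 1, 2}
read y: {0, 1, 2}
read x: {0, 1, 2}
read x: {0, 1, 2}
read y: {0, 1, 2}
read y: {0, 1, 2}
read y: {0, 1, 2}
read y: {0, 1, 2}
read x: {0, 1, 2}
read x: {0, 1, 2}
Reachable ∩ accepting = {2} — nonempty.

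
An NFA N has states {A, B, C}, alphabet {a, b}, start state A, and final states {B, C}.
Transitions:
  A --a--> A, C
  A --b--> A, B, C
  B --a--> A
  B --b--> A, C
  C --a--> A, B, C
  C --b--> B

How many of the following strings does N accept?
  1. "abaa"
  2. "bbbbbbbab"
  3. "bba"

3

"abaa": accepted
"bbbbbbbab": accepted
"bba": accepted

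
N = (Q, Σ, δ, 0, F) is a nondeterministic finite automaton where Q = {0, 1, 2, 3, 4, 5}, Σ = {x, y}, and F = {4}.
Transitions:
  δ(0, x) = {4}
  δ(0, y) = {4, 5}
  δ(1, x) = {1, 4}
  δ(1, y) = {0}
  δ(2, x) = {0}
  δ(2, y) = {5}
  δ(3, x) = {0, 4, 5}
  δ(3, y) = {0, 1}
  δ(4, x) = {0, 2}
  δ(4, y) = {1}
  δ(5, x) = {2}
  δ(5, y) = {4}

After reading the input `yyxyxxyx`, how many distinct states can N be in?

Start: {0}
read y: {4, 5}
read y: {1, 4}
read x: {0, 1, 2, 4}
read y: {0, 1, 4, 5}
read x: {0, 1, 2, 4}
read x: {0, 1, 2, 4}
read y: {0, 1, 4, 5}
read x: {0, 1, 2, 4}
Final reachable set {0, 1, 2, 4} has 4 states.

4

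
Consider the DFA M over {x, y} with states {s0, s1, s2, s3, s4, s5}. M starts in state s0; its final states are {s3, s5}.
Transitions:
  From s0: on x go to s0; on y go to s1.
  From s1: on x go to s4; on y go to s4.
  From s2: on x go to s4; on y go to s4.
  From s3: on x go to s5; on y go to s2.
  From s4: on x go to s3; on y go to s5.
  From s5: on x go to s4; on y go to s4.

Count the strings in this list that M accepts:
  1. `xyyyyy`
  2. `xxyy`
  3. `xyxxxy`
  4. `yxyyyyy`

2

`xyyyyy`: accepted
`xxyy`: rejected
`xyxxxy`: rejected
`yxyyyyy`: accepted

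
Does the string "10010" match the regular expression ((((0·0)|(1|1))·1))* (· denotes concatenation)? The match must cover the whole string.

no

10010 cannot be split into zero or more pieces each matching (((0·0)|(1|1))·1).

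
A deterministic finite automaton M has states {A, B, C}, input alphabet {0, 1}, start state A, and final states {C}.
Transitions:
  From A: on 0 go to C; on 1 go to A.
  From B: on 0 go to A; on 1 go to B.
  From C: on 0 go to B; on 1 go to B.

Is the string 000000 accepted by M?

A --0--> C
C --0--> B
B --0--> A
A --0--> C
C --0--> B
B --0--> A
End in state A, which is not an accepting state.

rejected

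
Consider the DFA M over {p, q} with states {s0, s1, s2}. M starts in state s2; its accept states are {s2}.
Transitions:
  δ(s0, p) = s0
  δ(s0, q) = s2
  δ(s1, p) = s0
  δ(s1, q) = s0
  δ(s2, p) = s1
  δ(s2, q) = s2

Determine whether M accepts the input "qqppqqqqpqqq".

s2 --q--> s2
s2 --q--> s2
s2 --p--> s1
s1 --p--> s0
s0 --q--> s2
s2 --q--> s2
s2 --q--> s2
s2 --q--> s2
s2 --p--> s1
s1 --q--> s0
s0 --q--> s2
s2 --q--> s2
End in state s2, which is an accepting state.

accepted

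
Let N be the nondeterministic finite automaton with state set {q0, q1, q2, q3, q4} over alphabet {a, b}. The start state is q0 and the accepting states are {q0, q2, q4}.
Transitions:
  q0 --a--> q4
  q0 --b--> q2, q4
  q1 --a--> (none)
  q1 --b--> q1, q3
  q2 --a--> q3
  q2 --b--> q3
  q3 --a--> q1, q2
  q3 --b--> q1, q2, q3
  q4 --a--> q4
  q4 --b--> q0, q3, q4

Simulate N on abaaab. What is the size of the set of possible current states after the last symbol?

Start: {q0}
read a: {q4}
read b: {q0, q3, q4}
read a: {q1, q2, q4}
read a: {q3, q4}
read a: {q1, q2, q4}
read b: {q0, q1, q3, q4}
Final reachable set {q0, q1, q3, q4} has 4 states.

4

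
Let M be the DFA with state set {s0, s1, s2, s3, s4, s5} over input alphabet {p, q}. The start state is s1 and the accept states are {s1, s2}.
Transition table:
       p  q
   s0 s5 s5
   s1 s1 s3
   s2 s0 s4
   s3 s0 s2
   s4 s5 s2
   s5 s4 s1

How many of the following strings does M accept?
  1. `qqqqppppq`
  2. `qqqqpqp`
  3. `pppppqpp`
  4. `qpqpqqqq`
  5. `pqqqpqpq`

`qqqqppppq`: accepted
`qqqqpqp`: rejected
`pppppqpp`: rejected
`qpqpqqqq`: rejected
`pqqqpqpq`: rejected

1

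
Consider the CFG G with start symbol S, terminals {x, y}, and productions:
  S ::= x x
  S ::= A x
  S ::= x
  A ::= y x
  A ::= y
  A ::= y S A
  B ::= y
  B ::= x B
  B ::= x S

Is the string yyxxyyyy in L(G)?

no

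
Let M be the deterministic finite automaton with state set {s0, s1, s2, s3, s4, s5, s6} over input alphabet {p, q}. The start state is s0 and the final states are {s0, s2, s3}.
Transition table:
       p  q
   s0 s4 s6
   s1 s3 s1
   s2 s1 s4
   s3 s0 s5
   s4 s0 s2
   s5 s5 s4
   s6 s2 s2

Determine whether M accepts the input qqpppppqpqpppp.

s0 --q--> s6
s6 --q--> s2
s2 --p--> s1
s1 --p--> s3
s3 --p--> s0
s0 --p--> s4
s4 --p--> s0
s0 --q--> s6
s6 --p--> s2
s2 --q--> s4
s4 --p--> s0
s0 --p--> s4
s4 --p--> s0
s0 --p--> s4
End in state s4, which is not an accepting state.

rejected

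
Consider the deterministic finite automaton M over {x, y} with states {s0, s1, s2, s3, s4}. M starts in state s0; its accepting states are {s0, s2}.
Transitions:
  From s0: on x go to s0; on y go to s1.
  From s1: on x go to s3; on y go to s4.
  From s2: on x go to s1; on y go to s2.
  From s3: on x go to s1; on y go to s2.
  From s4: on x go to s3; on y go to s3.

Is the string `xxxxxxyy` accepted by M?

rejected

s0 --x--> s0
s0 --x--> s0
s0 --x--> s0
s0 --x--> s0
s0 --x--> s0
s0 --x--> s0
s0 --y--> s1
s1 --y--> s4
End in state s4, which is not an accepting state.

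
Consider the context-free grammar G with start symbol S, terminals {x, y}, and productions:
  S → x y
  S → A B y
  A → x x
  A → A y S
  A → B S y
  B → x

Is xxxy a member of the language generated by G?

yes

S ⇒ ABy ⇒ xxBy ⇒ xxxy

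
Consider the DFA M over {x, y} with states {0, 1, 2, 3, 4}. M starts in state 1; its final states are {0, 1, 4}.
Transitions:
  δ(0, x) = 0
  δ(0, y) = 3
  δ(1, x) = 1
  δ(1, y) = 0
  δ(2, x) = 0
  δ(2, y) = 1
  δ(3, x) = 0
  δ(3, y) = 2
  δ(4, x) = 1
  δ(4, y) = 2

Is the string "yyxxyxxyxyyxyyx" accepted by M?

accepted

1 --y--> 0
0 --y--> 3
3 --x--> 0
0 --x--> 0
0 --y--> 3
3 --x--> 0
0 --x--> 0
0 --y--> 3
3 --x--> 0
0 --y--> 3
3 --y--> 2
2 --x--> 0
0 --y--> 3
3 --y--> 2
2 --x--> 0
End in state 0, which is an accepting state.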